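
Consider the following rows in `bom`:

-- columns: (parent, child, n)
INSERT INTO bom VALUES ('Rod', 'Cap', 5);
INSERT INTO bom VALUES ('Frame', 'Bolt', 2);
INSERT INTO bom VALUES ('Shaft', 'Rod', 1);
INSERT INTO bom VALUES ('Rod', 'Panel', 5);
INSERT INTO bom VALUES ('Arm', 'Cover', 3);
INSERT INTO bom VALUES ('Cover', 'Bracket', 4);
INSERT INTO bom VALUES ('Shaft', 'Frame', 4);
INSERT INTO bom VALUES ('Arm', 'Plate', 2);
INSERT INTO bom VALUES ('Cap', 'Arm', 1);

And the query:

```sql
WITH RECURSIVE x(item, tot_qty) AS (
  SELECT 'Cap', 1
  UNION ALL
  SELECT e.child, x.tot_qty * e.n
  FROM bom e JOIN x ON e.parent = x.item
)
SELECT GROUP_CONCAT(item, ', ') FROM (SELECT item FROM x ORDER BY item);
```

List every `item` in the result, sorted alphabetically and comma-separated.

Arm, Bracket, Cap, Cover, Plate

Base: (Cap, tot_qty=1).
Iteration 1: components of {Cap} -> Arm = 1*1 = 1.
Iteration 2: components of {Arm} -> Cover = 1*3 = 3, Plate = 1*2 = 2.
Iteration 3: components of {Cover,Plate} -> Bracket = 3*4 = 12.
Iteration 4: no further components; recursion stops.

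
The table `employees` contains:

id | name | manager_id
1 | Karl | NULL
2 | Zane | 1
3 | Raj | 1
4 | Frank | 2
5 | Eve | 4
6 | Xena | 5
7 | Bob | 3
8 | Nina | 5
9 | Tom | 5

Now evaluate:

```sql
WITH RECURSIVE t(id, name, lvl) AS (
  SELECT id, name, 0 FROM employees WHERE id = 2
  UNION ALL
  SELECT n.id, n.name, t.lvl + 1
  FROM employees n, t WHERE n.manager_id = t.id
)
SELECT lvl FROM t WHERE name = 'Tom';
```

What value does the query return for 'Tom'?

Base: id=2 (Zane) at lvl 0.
Iteration 1: rows with manager_id in {2} -> Frank (id 4, lvl 1).
Iteration 2: rows with manager_id in {4} -> Eve (id 5, lvl 2).
Iteration 3: rows with manager_id in {5} -> Xena (id 6, lvl 3), Nina (id 8, lvl 3), Tom (id 9, lvl 3).
Iteration 4: no rows with manager_id in {6,8,9}; recursion stops.

3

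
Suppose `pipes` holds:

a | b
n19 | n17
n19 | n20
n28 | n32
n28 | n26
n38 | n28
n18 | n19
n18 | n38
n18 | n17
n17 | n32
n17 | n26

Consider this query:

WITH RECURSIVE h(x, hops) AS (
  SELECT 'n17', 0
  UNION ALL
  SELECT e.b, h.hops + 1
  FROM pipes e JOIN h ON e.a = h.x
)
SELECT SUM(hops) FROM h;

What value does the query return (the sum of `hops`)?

Base: (n17, hops=0).
Iteration 1: edges from {n17} -> (n26, hops=1), (n32, hops=1).
Iteration 2: no outgoing edges from {n26,n32}; recursion stops.
SUM(hops) = 0 + 1 + 1 = 2.

2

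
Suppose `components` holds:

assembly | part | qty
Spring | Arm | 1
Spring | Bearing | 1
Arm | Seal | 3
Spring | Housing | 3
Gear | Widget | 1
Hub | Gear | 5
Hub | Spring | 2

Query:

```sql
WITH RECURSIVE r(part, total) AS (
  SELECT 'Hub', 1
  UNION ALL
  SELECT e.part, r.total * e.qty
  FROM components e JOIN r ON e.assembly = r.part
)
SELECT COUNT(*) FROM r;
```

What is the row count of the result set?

8

Base: (Hub, total=1).
Iteration 1: components of {Hub} -> Gear = 1*5 = 5, Spring = 1*2 = 2.
Iteration 2: components of {Gear,Spring} -> Arm = 2*1 = 2, Bearing = 2*1 = 2, Housing = 2*3 = 6, Widget = 5*1 = 5.
Iteration 3: components of {Arm,Bearing,Housing,Widget} -> Seal = 2*3 = 6.
Iteration 4: no further components; recursion stops.
Total rows emitted: 8.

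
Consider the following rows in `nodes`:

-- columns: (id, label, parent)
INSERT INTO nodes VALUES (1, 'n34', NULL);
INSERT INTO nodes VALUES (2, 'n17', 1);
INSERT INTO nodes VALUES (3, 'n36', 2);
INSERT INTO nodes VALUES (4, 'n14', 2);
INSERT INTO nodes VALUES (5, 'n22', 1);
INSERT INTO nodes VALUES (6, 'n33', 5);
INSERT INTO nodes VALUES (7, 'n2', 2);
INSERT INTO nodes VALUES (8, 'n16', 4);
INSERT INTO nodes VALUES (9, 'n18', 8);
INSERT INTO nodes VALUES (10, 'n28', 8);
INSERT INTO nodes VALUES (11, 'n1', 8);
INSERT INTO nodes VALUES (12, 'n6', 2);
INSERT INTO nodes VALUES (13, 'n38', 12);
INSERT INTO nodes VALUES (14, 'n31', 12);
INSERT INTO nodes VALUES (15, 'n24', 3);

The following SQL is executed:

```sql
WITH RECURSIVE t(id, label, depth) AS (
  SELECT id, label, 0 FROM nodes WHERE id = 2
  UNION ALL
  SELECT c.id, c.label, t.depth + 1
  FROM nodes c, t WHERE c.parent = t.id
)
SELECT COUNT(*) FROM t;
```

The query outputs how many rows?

12

Base: id=2 (n17) at depth 0.
Iteration 1: rows with parent in {2} -> n36 (id 3, depth 1), n14 (id 4, depth 1), n2 (id 7, depth 1), n6 (id 12, depth 1).
Iteration 2: rows with parent in {3,4,7,12} -> n16 (id 8, depth 2), n38 (id 13, depth 2), n31 (id 14, depth 2), n24 (id 15, depth 2).
Iteration 3: rows with parent in {8,13,14,15} -> n18 (id 9, depth 3), n28 (id 10, depth 3), n1 (id 11, depth 3).
Iteration 4: no rows with parent in {9,10,11}; recursion stops.
Total rows emitted: 12.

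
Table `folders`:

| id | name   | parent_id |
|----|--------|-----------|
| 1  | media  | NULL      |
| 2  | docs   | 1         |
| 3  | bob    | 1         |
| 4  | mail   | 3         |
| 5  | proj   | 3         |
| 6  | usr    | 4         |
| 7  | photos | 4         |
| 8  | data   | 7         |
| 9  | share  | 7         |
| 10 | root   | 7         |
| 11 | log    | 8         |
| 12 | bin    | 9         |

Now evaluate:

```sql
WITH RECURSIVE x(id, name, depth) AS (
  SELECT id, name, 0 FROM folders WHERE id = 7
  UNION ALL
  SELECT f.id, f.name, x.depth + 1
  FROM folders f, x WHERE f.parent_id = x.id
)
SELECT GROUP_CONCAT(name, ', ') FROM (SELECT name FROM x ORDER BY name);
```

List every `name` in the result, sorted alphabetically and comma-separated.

Base: id=7 (photos) at depth 0.
Iteration 1: rows with parent_id in {7} -> data (id 8, depth 1), share (id 9, depth 1), root (id 10, depth 1).
Iteration 2: rows with parent_id in {8,9,10} -> log (id 11, depth 2), bin (id 12, depth 2).
Iteration 3: no rows with parent_id in {11,12}; recursion stops.

bin, data, log, photos, root, share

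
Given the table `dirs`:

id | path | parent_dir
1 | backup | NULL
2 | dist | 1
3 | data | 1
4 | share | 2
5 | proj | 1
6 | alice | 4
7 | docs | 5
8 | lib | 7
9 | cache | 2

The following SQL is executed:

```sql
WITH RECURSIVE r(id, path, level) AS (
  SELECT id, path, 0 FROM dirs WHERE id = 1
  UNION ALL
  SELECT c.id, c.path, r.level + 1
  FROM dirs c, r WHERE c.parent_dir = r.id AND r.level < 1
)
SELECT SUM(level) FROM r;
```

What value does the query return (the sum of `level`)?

Base: id=1 (backup) at level 0.
Iteration 1: rows with parent_dir in {1} -> dist (id 2, level 1), data (id 3, level 1), proj (id 5, level 1).
Iteration 2: level < 1 fails for all current rows; recursion stops.
SUM(level) = 0 + 1 + 1 + 1 = 3.

3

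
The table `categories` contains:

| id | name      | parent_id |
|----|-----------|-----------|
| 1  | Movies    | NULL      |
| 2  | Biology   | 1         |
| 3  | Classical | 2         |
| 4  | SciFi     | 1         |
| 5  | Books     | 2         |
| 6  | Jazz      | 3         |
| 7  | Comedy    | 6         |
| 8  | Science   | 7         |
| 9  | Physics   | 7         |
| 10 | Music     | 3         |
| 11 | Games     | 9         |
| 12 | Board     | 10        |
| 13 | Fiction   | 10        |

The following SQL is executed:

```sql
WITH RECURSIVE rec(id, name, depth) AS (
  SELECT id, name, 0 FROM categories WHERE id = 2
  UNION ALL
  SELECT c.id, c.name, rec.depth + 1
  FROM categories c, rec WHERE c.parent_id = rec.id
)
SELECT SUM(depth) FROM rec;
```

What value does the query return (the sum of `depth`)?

28

Base: id=2 (Biology) at depth 0.
Iteration 1: rows with parent_id in {2} -> Classical (id 3, depth 1), Books (id 5, depth 1).
Iteration 2: rows with parent_id in {3,5} -> Jazz (id 6, depth 2), Music (id 10, depth 2).
Iteration 3: rows with parent_id in {6,10} -> Comedy (id 7, depth 3), Board (id 12, depth 3), Fiction (id 13, depth 3).
Iteration 4: rows with parent_id in {7,12,13} -> Science (id 8, depth 4), Physics (id 9, depth 4).
Iteration 5: rows with parent_id in {8,9} -> Games (id 11, depth 5).
Iteration 6: no rows with parent_id in {11}; recursion stops.
SUM(depth) = 0 + 1 + 1 + 2 + 2 + 3 + 3 + 3 + 4 + 4 + 5 = 28.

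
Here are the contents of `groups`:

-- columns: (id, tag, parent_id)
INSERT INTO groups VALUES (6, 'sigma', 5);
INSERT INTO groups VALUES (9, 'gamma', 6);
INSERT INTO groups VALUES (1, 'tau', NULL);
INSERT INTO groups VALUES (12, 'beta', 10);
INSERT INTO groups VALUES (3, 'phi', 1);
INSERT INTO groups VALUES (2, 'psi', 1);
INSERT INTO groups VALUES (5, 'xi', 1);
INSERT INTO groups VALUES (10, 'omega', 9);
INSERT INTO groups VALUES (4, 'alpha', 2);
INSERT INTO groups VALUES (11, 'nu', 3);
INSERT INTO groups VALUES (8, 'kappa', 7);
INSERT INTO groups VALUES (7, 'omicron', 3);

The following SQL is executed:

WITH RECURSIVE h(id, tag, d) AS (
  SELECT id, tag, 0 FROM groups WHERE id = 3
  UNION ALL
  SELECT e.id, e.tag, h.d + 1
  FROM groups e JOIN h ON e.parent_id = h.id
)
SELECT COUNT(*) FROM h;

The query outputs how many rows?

4

Base: id=3 (phi) at d 0.
Iteration 1: rows with parent_id in {3} -> omicron (id 7, d 1), nu (id 11, d 1).
Iteration 2: rows with parent_id in {7,11} -> kappa (id 8, d 2).
Iteration 3: no rows with parent_id in {8}; recursion stops.
Total rows emitted: 4.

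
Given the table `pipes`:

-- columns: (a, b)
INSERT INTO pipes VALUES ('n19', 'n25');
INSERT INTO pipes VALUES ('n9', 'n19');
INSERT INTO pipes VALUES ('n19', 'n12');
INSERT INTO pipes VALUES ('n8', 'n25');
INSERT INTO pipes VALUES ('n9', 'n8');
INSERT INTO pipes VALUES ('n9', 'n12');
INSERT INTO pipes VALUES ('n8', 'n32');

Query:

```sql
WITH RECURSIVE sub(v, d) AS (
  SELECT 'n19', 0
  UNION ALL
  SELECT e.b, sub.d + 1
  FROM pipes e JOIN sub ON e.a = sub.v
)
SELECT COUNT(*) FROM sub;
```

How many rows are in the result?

3

Base: (n19, d=0).
Iteration 1: edges from {n19} -> (n12, d=1), (n25, d=1).
Iteration 2: no outgoing edges from {n12,n25}; recursion stops.
Total rows emitted: 3.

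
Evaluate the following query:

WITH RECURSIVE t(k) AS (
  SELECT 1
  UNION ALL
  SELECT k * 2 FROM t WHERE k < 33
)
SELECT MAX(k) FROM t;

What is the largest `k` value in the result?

64

Base: k=1.
Iteration 1: 1 < 33 holds -> k = 1 * 2 = 2.
Iteration 2: 2 < 33 holds -> k = 2 * 2 = 4.
Iteration 3: 4 < 33 holds -> k = 4 * 2 = 8.
Iteration 4: 8 < 33 holds -> k = 8 * 2 = 16.
Iteration 5: 16 < 33 holds -> k = 16 * 2 = 32.
Iteration 6: 32 < 33 holds -> k = 32 * 2 = 64.
Iteration 7: 64 < 33 fails; recursion stops.
k values: 1, 2, 4, 8, 16, 32, 64; the maximum is 64.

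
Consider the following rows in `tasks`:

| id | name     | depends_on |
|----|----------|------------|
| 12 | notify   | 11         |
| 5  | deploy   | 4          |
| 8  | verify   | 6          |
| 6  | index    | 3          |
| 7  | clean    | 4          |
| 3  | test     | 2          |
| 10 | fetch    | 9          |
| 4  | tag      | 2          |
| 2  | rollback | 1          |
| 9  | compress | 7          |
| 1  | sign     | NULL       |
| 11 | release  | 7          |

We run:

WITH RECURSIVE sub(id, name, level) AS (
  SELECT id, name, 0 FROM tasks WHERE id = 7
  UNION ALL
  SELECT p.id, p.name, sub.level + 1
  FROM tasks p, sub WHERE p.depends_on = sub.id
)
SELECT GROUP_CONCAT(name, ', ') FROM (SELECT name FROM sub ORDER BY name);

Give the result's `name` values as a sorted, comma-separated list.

clean, compress, fetch, notify, release

Base: id=7 (clean) at level 0.
Iteration 1: rows with depends_on in {7} -> compress (id 9, level 1), release (id 11, level 1).
Iteration 2: rows with depends_on in {9,11} -> fetch (id 10, level 2), notify (id 12, level 2).
Iteration 3: no rows with depends_on in {10,12}; recursion stops.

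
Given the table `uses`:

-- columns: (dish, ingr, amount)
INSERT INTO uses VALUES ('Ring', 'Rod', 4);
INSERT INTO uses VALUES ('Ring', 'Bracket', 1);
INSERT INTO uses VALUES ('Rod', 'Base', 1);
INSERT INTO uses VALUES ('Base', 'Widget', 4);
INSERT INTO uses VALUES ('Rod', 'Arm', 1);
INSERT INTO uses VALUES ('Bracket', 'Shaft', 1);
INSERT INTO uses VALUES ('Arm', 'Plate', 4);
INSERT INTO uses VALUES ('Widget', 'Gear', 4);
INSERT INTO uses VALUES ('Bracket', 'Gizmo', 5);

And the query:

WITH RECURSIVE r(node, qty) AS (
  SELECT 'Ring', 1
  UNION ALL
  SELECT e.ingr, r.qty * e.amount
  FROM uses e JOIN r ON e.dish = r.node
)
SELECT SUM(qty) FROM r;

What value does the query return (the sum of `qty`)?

Base: (Ring, qty=1).
Iteration 1: components of {Ring} -> Bracket = 1*1 = 1, Rod = 1*4 = 4.
Iteration 2: components of {Bracket,Rod} -> Arm = 4*1 = 4, Base = 4*1 = 4, Gizmo = 1*5 = 5, Shaft = 1*1 = 1.
Iteration 3: components of {Arm,Base,Gizmo,Shaft} -> Plate = 4*4 = 16, Widget = 4*4 = 16.
Iteration 4: components of {Plate,Widget} -> Gear = 16*4 = 64.
Iteration 5: no further components; recursion stops.
SUM(qty) = 1 + 4 + 1 + 4 + 4 + 1 + 5 + 16 + 16 + 64 = 116.

116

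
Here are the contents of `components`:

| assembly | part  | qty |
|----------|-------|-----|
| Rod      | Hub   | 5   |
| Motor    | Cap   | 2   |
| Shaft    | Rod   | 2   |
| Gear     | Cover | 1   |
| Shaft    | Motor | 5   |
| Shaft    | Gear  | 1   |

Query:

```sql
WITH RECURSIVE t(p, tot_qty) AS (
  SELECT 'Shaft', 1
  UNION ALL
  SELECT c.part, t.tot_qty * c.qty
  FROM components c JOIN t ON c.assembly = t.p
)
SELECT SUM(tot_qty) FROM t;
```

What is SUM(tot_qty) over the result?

30

Base: (Shaft, tot_qty=1).
Iteration 1: components of {Shaft} -> Gear = 1*1 = 1, Motor = 1*5 = 5, Rod = 1*2 = 2.
Iteration 2: components of {Gear,Motor,Rod} -> Cap = 5*2 = 10, Cover = 1*1 = 1, Hub = 2*5 = 10.
Iteration 3: no further components; recursion stops.
SUM(tot_qty) = 1 + 1 + 5 + 2 + 1 + 10 + 10 = 30.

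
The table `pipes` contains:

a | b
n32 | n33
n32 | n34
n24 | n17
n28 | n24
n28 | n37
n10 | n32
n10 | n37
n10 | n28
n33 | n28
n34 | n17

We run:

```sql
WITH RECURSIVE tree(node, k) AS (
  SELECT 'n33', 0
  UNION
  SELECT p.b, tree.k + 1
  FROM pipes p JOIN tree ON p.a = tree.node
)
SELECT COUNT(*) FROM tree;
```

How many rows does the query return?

5

Base: (n33, k=0).
Iteration 1: edges from {n33} -> (n28, k=1).
Iteration 2: edges from {n28} -> (n24, k=2), (n37, k=2).
Iteration 3: edges from {n24,n37} -> (n17, k=3).
Iteration 4: no outgoing edges from {n17}; recursion stops.
Total rows emitted: 5.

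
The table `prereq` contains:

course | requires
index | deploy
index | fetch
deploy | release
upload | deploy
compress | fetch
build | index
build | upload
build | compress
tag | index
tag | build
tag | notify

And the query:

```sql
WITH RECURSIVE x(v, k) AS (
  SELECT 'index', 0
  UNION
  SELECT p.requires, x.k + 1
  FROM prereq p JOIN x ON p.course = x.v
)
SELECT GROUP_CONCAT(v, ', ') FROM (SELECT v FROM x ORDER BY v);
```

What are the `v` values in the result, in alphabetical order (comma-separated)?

Base: (index, k=0).
Iteration 1: edges from {index} -> (deploy, k=1), (fetch, k=1).
Iteration 2: edges from {deploy,fetch} -> (release, k=2).
Iteration 3: no outgoing edges from {release}; recursion stops.

deploy, fetch, index, release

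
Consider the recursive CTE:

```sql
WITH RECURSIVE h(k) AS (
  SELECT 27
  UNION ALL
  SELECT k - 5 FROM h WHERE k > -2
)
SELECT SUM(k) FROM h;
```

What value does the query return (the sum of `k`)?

84

Base: k=27.
Iteration 1: 27 > -2 holds -> k = 27 - 5 = 22.
Iteration 2: 22 > -2 holds -> k = 22 - 5 = 17.
Iteration 3: 17 > -2 holds -> k = 17 - 5 = 12.
Iteration 4: 12 > -2 holds -> k = 12 - 5 = 7.
Iteration 5: 7 > -2 holds -> k = 7 - 5 = 2.
Iteration 6: 2 > -2 holds -> k = 2 - 5 = -3.
Iteration 7: -3 > -2 fails; recursion stops.
SUM(k) = 27 + 22 + 17 + 12 + 7 + 2 + -3 = 84.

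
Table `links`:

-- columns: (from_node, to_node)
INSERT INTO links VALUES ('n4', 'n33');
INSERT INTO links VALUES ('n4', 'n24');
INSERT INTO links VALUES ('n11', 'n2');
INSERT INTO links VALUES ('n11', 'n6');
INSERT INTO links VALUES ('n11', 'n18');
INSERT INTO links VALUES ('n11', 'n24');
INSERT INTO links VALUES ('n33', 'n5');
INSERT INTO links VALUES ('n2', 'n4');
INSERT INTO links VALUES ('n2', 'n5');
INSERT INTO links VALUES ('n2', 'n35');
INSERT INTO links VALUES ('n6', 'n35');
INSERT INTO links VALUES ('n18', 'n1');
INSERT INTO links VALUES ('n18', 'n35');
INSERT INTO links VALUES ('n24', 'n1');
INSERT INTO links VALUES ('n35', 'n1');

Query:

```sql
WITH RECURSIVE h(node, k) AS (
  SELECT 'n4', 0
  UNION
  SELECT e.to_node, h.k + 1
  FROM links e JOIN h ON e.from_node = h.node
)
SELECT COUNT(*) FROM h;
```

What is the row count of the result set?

Base: (n4, k=0).
Iteration 1: edges from {n4} -> (n24, k=1), (n33, k=1).
Iteration 2: edges from {n24,n33} -> (n1, k=2), (n5, k=2).
Iteration 3: no outgoing edges from {n1,n5}; recursion stops.
Total rows emitted: 5.

5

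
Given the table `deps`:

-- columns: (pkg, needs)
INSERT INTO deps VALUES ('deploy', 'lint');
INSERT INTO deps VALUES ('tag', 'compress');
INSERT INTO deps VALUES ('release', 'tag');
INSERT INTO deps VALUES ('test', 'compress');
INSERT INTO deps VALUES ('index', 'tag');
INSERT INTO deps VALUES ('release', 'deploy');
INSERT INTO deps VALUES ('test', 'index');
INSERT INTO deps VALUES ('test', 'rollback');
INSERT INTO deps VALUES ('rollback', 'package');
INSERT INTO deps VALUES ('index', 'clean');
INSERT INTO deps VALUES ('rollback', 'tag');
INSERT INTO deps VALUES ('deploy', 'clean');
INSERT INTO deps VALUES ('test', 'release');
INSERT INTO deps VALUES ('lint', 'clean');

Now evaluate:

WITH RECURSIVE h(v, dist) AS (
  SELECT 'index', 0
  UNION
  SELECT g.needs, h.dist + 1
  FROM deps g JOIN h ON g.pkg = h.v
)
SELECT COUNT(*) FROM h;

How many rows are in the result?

Base: (index, dist=0).
Iteration 1: edges from {index} -> (clean, dist=1), (tag, dist=1).
Iteration 2: edges from {clean,tag} -> (compress, dist=2).
Iteration 3: no outgoing edges from {compress}; recursion stops.
Total rows emitted: 4.

4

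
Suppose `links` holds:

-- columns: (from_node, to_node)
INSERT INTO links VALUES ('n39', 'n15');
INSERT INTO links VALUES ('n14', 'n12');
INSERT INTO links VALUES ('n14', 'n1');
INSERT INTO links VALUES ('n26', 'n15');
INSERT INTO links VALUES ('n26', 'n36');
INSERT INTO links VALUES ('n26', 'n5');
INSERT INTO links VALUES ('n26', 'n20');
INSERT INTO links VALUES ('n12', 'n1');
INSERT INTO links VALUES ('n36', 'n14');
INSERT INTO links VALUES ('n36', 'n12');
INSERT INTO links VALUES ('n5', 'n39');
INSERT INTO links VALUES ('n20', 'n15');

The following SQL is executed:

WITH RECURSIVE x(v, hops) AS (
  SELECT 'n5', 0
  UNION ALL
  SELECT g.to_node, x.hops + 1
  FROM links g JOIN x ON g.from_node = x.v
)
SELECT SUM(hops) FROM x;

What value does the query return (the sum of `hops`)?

3

Base: (n5, hops=0).
Iteration 1: edges from {n5} -> (n39, hops=1).
Iteration 2: edges from {n39} -> (n15, hops=2).
Iteration 3: no outgoing edges from {n15}; recursion stops.
SUM(hops) = 0 + 1 + 2 = 3.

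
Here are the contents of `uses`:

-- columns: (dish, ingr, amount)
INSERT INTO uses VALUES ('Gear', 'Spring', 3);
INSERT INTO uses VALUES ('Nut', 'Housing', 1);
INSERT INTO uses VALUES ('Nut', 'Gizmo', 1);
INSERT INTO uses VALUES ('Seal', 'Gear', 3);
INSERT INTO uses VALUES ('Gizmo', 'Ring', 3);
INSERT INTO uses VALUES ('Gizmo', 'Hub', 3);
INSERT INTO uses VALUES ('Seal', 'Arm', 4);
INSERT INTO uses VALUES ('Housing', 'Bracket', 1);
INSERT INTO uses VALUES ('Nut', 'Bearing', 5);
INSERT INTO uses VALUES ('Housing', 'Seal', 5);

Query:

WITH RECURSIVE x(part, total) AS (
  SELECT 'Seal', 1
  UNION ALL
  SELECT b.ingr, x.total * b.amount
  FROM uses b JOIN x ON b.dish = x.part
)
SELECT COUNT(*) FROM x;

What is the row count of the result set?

4

Base: (Seal, total=1).
Iteration 1: components of {Seal} -> Arm = 1*4 = 4, Gear = 1*3 = 3.
Iteration 2: components of {Arm,Gear} -> Spring = 3*3 = 9.
Iteration 3: no further components; recursion stops.
Total rows emitted: 4.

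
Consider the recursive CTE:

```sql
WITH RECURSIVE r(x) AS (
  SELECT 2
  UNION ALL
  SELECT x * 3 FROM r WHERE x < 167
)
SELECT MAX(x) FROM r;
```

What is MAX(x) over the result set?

486

Base: x=2.
Iteration 1: 2 < 167 holds -> x = 2 * 3 = 6.
Iteration 2: 6 < 167 holds -> x = 6 * 3 = 18.
Iteration 3: 18 < 167 holds -> x = 18 * 3 = 54.
Iteration 4: 54 < 167 holds -> x = 54 * 3 = 162.
Iteration 5: 162 < 167 holds -> x = 162 * 3 = 486.
Iteration 6: 486 < 167 fails; recursion stops.
x values: 2, 6, 18, 54, 162, 486; the maximum is 486.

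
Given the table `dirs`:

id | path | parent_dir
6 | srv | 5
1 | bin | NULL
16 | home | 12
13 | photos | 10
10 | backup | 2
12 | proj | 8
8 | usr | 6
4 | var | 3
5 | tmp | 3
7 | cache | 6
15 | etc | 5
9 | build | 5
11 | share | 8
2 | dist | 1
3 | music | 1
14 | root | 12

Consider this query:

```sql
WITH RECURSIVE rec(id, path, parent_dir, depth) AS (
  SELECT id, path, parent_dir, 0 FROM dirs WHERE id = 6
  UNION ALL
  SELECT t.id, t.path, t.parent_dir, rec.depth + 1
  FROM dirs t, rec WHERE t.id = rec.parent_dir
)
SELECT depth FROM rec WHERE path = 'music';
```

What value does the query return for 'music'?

2

Base: id=6 (srv), parent_dir=5, depth 0.
Iteration 1: join on id=5 -> tmp (id 5, parent_dir=3, depth 1).
Iteration 2: join on id=3 -> music (id 3, parent_dir=1, depth 2).
Iteration 3: join on id=1 -> bin (id 1, parent_dir=NULL, depth 3).
Iteration 4: parent_dir is NULL; no match; recursion stops.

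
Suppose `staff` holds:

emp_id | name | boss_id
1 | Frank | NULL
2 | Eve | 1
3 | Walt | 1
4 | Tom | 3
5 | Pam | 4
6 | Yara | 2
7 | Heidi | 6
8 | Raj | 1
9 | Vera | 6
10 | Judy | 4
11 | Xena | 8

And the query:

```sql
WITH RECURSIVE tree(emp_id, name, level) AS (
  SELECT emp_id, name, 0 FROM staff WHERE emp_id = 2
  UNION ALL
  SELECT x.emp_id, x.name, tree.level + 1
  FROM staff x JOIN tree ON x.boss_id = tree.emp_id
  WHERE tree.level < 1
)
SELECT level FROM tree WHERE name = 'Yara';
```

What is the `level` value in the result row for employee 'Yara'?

1

Base: emp_id=2 (Eve) at level 0.
Iteration 1: rows with boss_id in {2} -> Yara (id 6, level 1).
Iteration 2: level < 1 fails for all current rows; recursion stops.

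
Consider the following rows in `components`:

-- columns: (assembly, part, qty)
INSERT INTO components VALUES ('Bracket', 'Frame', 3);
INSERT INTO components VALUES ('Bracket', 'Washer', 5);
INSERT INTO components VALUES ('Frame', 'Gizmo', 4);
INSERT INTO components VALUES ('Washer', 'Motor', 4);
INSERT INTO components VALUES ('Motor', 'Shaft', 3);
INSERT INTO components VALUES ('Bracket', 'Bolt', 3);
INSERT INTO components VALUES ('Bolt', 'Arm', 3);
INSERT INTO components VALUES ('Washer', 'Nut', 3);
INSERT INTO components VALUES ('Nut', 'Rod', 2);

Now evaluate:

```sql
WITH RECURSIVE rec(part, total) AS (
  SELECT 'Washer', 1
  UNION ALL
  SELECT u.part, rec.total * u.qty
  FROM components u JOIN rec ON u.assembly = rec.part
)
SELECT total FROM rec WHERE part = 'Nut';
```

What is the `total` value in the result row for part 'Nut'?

3

Base: (Washer, total=1).
Iteration 1: components of {Washer} -> Motor = 1*4 = 4, Nut = 1*3 = 3.
Iteration 2: components of {Motor,Nut} -> Rod = 3*2 = 6, Shaft = 4*3 = 12.
Iteration 3: no further components; recursion stops.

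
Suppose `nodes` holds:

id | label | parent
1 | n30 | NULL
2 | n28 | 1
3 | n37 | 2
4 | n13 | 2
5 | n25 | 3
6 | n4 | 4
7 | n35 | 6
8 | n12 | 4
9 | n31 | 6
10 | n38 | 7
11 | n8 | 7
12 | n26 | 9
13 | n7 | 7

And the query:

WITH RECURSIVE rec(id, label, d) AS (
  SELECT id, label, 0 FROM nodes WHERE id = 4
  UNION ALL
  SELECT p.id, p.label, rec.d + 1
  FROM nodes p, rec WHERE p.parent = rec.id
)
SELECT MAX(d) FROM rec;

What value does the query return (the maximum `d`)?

3

Base: id=4 (n13) at d 0.
Iteration 1: rows with parent in {4} -> n4 (id 6, d 1), n12 (id 8, d 1).
Iteration 2: rows with parent in {6,8} -> n35 (id 7, d 2), n31 (id 9, d 2).
Iteration 3: rows with parent in {7,9} -> n38 (id 10, d 3), n8 (id 11, d 3), n26 (id 12, d 3), n7 (id 13, d 3).
Iteration 4: no rows with parent in {10,11,12,13}; recursion stops.
d values: 0, 1, 1, 2, 2, 3, 3, 3, 3; the maximum is 3.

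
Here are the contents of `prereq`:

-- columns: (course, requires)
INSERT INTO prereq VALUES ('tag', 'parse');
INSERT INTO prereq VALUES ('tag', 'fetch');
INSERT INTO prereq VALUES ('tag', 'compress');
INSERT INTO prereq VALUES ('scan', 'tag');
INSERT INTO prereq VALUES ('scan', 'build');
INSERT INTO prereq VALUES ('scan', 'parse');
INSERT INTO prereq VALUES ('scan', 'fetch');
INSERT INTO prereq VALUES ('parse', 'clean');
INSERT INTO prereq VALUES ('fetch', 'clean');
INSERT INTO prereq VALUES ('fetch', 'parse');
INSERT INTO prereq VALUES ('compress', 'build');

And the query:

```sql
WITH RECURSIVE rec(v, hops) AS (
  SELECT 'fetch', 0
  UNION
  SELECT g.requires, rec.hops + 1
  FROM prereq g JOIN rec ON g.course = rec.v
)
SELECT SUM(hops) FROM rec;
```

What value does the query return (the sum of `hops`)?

4

Base: (fetch, hops=0).
Iteration 1: edges from {fetch} -> (clean, hops=1), (parse, hops=1).
Iteration 2: edges from {clean,parse} -> (clean, hops=2).
Iteration 3: no outgoing edges from {clean}; recursion stops.
SUM(hops) = 0 + 1 + 1 + 2 = 4.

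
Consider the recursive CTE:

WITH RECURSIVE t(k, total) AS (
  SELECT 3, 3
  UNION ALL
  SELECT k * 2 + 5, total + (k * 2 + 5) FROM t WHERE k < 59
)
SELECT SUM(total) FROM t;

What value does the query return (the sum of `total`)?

158

Base: k=3, total=3.
Iteration 1: 3 < 59 holds -> k = 3 * 2 + 5 = 11, total = 3 + 11 = 14.
Iteration 2: 11 < 59 holds -> k = 11 * 2 + 5 = 27, total = 14 + 27 = 41.
Iteration 3: 27 < 59 holds -> k = 27 * 2 + 5 = 59, total = 41 + 59 = 100.
Iteration 4: 59 < 59 fails; recursion stops.
SUM(total) = 3 + 14 + 41 + 100 = 158.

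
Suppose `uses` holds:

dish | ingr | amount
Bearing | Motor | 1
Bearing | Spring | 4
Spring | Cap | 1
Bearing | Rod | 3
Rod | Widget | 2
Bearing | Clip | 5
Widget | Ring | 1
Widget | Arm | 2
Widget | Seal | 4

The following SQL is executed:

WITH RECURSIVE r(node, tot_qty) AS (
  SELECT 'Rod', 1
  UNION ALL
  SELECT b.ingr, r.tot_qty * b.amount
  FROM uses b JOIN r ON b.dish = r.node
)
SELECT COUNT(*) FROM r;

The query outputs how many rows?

Base: (Rod, tot_qty=1).
Iteration 1: components of {Rod} -> Widget = 1*2 = 2.
Iteration 2: components of {Widget} -> Arm = 2*2 = 4, Ring = 2*1 = 2, Seal = 2*4 = 8.
Iteration 3: no further components; recursion stops.
Total rows emitted: 5.

5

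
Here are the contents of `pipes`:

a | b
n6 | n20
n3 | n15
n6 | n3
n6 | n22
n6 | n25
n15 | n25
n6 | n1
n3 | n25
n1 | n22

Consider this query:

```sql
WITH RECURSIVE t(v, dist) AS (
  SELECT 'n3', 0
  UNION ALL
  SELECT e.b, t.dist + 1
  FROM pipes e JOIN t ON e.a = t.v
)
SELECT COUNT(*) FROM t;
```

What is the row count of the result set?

4

Base: (n3, dist=0).
Iteration 1: edges from {n3} -> (n15, dist=1), (n25, dist=1).
Iteration 2: edges from {n15,n25} -> (n25, dist=2).
Iteration 3: no outgoing edges from {n25}; recursion stops.
Total rows emitted: 4.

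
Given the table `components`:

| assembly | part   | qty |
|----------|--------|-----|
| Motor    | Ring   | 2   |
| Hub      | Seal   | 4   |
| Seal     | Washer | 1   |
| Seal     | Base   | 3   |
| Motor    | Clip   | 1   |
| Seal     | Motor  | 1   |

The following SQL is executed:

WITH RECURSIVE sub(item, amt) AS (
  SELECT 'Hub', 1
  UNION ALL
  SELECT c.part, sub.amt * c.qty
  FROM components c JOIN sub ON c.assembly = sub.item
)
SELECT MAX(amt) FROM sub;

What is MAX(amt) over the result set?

12

Base: (Hub, amt=1).
Iteration 1: components of {Hub} -> Seal = 1*4 = 4.
Iteration 2: components of {Seal} -> Base = 4*3 = 12, Motor = 4*1 = 4, Washer = 4*1 = 4.
Iteration 3: components of {Base,Motor,Washer} -> Clip = 4*1 = 4, Ring = 4*2 = 8.
Iteration 4: no further components; recursion stops.
amt values: 1, 4, 4, 12, 4, 8, 4; the maximum is 12.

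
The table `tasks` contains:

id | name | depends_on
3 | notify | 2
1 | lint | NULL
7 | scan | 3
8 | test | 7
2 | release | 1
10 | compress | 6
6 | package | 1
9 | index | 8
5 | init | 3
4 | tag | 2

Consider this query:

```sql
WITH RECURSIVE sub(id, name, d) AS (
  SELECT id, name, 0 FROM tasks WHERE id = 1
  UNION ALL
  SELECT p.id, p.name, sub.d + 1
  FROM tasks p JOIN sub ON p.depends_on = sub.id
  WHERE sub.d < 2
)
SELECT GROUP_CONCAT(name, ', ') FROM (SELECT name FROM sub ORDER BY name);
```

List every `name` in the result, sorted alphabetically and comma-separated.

compress, lint, notify, package, release, tag

Base: id=1 (lint) at d 0.
Iteration 1: rows with depends_on in {1} -> release (id 2, d 1), package (id 6, d 1).
Iteration 2: rows with depends_on in {2,6} -> notify (id 3, d 2), tag (id 4, d 2), compress (id 10, d 2).
Iteration 3: d < 2 fails for all current rows; recursion stops.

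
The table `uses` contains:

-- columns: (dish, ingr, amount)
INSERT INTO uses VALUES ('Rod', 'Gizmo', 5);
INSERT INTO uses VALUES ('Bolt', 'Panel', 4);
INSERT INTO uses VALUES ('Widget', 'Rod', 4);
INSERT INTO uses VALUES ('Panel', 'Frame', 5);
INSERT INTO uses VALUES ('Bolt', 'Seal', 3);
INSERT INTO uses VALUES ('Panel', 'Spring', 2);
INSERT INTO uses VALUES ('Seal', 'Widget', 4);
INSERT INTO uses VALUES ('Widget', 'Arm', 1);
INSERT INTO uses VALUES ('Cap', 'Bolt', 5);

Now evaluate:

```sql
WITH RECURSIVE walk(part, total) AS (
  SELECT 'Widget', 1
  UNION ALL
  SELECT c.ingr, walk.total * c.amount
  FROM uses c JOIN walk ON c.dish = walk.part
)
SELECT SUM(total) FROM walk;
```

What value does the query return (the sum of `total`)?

Base: (Widget, total=1).
Iteration 1: components of {Widget} -> Arm = 1*1 = 1, Rod = 1*4 = 4.
Iteration 2: components of {Arm,Rod} -> Gizmo = 4*5 = 20.
Iteration 3: no further components; recursion stops.
SUM(total) = 1 + 4 + 1 + 20 = 26.

26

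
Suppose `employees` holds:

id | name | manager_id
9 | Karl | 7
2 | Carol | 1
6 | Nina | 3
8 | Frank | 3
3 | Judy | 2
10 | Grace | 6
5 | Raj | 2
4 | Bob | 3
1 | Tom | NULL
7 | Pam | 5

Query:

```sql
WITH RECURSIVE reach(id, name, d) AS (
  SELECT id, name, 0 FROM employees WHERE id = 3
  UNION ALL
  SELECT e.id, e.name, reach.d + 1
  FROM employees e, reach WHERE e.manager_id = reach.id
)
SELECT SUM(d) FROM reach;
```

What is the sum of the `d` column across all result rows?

5

Base: id=3 (Judy) at d 0.
Iteration 1: rows with manager_id in {3} -> Bob (id 4, d 1), Nina (id 6, d 1), Frank (id 8, d 1).
Iteration 2: rows with manager_id in {4,6,8} -> Grace (id 10, d 2).
Iteration 3: no rows with manager_id in {10}; recursion stops.
SUM(d) = 0 + 1 + 1 + 1 + 2 = 5.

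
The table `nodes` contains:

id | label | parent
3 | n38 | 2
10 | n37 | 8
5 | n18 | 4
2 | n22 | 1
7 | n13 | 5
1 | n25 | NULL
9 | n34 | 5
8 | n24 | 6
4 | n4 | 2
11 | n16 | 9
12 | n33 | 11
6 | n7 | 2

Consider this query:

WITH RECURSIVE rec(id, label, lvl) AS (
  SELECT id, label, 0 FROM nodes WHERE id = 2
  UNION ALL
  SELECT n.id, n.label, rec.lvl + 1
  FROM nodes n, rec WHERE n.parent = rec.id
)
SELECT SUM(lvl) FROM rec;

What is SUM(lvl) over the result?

25

Base: id=2 (n22) at lvl 0.
Iteration 1: rows with parent in {2} -> n38 (id 3, lvl 1), n4 (id 4, lvl 1), n7 (id 6, lvl 1).
Iteration 2: rows with parent in {3,4,6} -> n18 (id 5, lvl 2), n24 (id 8, lvl 2).
Iteration 3: rows with parent in {5,8} -> n13 (id 7, lvl 3), n34 (id 9, lvl 3), n37 (id 10, lvl 3).
Iteration 4: rows with parent in {7,9,10} -> n16 (id 11, lvl 4).
Iteration 5: rows with parent in {11} -> n33 (id 12, lvl 5).
Iteration 6: no rows with parent in {12}; recursion stops.
SUM(lvl) = 0 + 1 + 1 + 1 + 2 + 2 + 3 + 3 + 3 + 4 + 5 = 25.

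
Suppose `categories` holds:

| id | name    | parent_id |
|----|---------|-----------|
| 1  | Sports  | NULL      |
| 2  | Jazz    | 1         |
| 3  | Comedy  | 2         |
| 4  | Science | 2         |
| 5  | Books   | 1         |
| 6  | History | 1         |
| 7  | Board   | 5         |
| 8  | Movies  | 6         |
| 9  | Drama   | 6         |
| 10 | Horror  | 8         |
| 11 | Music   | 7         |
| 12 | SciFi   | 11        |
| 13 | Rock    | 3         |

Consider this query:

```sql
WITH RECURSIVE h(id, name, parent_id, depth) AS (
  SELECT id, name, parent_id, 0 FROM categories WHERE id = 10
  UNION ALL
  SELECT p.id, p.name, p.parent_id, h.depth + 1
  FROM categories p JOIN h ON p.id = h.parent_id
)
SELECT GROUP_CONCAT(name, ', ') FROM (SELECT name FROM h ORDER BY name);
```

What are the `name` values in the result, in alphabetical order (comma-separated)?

History, Horror, Movies, Sports

Base: id=10 (Horror), parent_id=8, depth 0.
Iteration 1: join on id=8 -> Movies (id 8, parent_id=6, depth 1).
Iteration 2: join on id=6 -> History (id 6, parent_id=1, depth 2).
Iteration 3: join on id=1 -> Sports (id 1, parent_id=NULL, depth 3).
Iteration 4: parent_id is NULL; no match; recursion stops.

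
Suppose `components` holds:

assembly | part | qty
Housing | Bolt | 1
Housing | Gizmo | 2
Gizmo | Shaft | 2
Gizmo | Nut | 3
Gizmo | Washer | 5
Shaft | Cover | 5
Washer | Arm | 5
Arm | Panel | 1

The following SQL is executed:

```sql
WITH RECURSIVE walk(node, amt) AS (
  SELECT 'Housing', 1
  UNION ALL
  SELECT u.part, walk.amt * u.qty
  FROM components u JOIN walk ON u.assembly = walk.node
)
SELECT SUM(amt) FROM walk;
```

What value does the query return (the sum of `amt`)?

Base: (Housing, amt=1).
Iteration 1: components of {Housing} -> Bolt = 1*1 = 1, Gizmo = 1*2 = 2.
Iteration 2: components of {Bolt,Gizmo} -> Nut = 2*3 = 6, Shaft = 2*2 = 4, Washer = 2*5 = 10.
Iteration 3: components of {Nut,Shaft,Washer} -> Arm = 10*5 = 50, Cover = 4*5 = 20.
Iteration 4: components of {Arm,Cover} -> Panel = 50*1 = 50.
Iteration 5: no further components; recursion stops.
SUM(amt) = 1 + 1 + 2 + 4 + 6 + 10 + 20 + 50 + 50 = 144.

144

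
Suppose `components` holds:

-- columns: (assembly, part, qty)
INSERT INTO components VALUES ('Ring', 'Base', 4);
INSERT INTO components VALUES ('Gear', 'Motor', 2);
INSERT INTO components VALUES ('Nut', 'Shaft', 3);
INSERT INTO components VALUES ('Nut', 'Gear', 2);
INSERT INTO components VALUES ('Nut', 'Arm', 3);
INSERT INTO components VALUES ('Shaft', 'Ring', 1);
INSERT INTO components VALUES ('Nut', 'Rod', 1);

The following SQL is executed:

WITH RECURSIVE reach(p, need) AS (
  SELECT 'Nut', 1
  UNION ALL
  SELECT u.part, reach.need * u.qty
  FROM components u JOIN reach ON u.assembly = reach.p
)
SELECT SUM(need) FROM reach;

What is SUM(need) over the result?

Base: (Nut, need=1).
Iteration 1: components of {Nut} -> Arm = 1*3 = 3, Gear = 1*2 = 2, Rod = 1*1 = 1, Shaft = 1*3 = 3.
Iteration 2: components of {Arm,Gear,Rod,Shaft} -> Motor = 2*2 = 4, Ring = 3*1 = 3.
Iteration 3: components of {Motor,Ring} -> Base = 3*4 = 12.
Iteration 4: no further components; recursion stops.
SUM(need) = 1 + 3 + 1 + 2 + 3 + 3 + 4 + 12 = 29.

29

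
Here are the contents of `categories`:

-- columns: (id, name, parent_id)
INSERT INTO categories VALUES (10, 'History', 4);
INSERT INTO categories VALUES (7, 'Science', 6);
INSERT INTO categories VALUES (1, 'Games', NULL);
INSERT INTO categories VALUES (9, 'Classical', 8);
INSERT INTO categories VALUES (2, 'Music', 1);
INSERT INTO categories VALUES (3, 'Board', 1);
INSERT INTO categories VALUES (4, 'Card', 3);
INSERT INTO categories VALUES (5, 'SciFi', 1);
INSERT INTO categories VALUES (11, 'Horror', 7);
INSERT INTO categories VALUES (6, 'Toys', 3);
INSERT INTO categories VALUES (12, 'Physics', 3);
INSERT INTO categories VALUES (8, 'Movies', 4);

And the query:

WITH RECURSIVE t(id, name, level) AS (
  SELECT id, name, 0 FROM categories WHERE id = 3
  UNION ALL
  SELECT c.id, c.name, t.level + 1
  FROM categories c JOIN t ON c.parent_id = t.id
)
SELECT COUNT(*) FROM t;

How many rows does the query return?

9

Base: id=3 (Board) at level 0.
Iteration 1: rows with parent_id in {3} -> Card (id 4, level 1), Toys (id 6, level 1), Physics (id 12, level 1).
Iteration 2: rows with parent_id in {4,6,12} -> Science (id 7, level 2), Movies (id 8, level 2), History (id 10, level 2).
Iteration 3: rows with parent_id in {7,8,10} -> Classical (id 9, level 3), Horror (id 11, level 3).
Iteration 4: no rows with parent_id in {9,11}; recursion stops.
Total rows emitted: 9.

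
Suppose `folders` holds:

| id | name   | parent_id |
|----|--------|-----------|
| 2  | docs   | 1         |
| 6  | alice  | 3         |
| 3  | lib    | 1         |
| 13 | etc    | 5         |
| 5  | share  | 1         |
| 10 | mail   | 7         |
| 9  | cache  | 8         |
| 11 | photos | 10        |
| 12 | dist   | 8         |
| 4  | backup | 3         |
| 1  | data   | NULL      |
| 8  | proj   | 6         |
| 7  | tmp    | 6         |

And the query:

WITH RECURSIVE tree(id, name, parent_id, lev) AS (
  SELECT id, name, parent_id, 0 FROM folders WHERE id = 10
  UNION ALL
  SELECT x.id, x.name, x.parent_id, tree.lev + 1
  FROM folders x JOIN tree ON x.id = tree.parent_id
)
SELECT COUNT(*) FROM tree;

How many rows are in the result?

5

Base: id=10 (mail), parent_id=7, lev 0.
Iteration 1: join on id=7 -> tmp (id 7, parent_id=6, lev 1).
Iteration 2: join on id=6 -> alice (id 6, parent_id=3, lev 2).
Iteration 3: join on id=3 -> lib (id 3, parent_id=1, lev 3).
Iteration 4: join on id=1 -> data (id 1, parent_id=NULL, lev 4).
Iteration 5: parent_id is NULL; no match; recursion stops.
Total rows emitted: 5.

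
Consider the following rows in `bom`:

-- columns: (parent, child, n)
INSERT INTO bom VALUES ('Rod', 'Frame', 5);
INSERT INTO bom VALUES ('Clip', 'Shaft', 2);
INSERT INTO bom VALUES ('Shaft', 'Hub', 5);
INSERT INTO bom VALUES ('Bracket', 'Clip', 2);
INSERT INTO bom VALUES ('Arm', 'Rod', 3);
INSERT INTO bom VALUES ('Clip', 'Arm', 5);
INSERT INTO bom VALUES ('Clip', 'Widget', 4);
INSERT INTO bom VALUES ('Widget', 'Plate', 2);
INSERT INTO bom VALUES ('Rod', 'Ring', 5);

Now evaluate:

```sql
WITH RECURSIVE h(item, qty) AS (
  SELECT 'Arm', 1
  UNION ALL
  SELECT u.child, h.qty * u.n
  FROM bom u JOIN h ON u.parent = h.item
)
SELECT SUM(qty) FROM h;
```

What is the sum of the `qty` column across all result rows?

Base: (Arm, qty=1).
Iteration 1: components of {Arm} -> Rod = 1*3 = 3.
Iteration 2: components of {Rod} -> Frame = 3*5 = 15, Ring = 3*5 = 15.
Iteration 3: no further components; recursion stops.
SUM(qty) = 1 + 3 + 15 + 15 = 34.

34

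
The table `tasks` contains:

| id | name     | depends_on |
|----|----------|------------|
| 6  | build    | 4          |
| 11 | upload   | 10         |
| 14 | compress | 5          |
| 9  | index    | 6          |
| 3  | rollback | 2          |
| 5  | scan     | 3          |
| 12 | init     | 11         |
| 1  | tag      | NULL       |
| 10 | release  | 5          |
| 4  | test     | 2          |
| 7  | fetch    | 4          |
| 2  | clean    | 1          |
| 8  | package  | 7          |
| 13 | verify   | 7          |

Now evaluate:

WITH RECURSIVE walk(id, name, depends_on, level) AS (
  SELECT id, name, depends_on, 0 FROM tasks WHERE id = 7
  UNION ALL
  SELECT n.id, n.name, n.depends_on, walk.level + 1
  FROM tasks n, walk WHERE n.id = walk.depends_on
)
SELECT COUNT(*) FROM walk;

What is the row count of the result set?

4

Base: id=7 (fetch), depends_on=4, level 0.
Iteration 1: join on id=4 -> test (id 4, depends_on=2, level 1).
Iteration 2: join on id=2 -> clean (id 2, depends_on=1, level 2).
Iteration 3: join on id=1 -> tag (id 1, depends_on=NULL, level 3).
Iteration 4: depends_on is NULL; no match; recursion stops.
Total rows emitted: 4.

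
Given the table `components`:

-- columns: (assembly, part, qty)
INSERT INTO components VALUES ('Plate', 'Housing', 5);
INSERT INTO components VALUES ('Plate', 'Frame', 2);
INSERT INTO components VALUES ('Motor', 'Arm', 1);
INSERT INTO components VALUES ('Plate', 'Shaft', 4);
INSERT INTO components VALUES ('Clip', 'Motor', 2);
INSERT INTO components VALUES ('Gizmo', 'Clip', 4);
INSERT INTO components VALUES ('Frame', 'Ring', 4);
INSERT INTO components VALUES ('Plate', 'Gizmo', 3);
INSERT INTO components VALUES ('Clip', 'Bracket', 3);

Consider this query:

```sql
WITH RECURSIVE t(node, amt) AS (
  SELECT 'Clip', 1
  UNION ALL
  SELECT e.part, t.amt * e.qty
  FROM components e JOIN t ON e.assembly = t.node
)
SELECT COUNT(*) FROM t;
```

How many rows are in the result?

Base: (Clip, amt=1).
Iteration 1: components of {Clip} -> Bracket = 1*3 = 3, Motor = 1*2 = 2.
Iteration 2: components of {Bracket,Motor} -> Arm = 2*1 = 2.
Iteration 3: no further components; recursion stops.
Total rows emitted: 4.

4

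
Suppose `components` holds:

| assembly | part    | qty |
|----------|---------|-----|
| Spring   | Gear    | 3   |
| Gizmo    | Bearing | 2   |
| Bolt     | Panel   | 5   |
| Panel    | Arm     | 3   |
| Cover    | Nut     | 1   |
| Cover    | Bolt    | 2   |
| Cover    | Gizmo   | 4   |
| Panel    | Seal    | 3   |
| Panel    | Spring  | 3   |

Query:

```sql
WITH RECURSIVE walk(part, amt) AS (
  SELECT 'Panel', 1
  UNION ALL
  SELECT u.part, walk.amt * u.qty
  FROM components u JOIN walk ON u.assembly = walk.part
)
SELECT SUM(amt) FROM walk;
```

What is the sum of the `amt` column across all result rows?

19

Base: (Panel, amt=1).
Iteration 1: components of {Panel} -> Arm = 1*3 = 3, Seal = 1*3 = 3, Spring = 1*3 = 3.
Iteration 2: components of {Arm,Seal,Spring} -> Gear = 3*3 = 9.
Iteration 3: no further components; recursion stops.
SUM(amt) = 1 + 3 + 3 + 3 + 9 = 19.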